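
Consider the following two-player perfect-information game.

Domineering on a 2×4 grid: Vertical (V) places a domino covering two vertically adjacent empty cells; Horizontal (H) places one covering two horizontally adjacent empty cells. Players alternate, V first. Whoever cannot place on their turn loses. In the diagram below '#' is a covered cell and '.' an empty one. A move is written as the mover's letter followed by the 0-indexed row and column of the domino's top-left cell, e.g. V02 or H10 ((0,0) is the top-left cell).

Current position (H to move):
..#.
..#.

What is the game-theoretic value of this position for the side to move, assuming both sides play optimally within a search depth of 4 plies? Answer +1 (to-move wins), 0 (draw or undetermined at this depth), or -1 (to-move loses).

ply 1, H at ..#./..#. | H00=+1→###./..#.*; H10=+1→..#./###.
ply 2, V at ###./..#. | V03=-1→####/..##*
ply 3, H at ####/..## | H10=+1→####/####*
ply 4: ####/#### is terminal -1 (V); from ..#./..#. depth 4

value(..#./..#., H) = +1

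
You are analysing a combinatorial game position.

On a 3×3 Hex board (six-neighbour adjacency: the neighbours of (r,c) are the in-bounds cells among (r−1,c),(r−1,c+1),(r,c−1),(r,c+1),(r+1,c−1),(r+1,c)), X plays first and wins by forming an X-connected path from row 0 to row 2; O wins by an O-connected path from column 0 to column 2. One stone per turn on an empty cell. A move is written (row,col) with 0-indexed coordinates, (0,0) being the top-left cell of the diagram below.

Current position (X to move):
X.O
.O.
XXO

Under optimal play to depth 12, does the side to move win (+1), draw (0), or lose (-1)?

value(X.O/.O./XXO, X) = +1

[X.O/.O./XXO] X move#1: (0,1):-1/XXO/.O./XXO, (1,0):+1/X.O/XO./XXO*, (1,2):-1/X.O/.OX/XXO
[X.O/XO./XXO] end (terminal -1, O#2); searched X.O/.O./XXO to 12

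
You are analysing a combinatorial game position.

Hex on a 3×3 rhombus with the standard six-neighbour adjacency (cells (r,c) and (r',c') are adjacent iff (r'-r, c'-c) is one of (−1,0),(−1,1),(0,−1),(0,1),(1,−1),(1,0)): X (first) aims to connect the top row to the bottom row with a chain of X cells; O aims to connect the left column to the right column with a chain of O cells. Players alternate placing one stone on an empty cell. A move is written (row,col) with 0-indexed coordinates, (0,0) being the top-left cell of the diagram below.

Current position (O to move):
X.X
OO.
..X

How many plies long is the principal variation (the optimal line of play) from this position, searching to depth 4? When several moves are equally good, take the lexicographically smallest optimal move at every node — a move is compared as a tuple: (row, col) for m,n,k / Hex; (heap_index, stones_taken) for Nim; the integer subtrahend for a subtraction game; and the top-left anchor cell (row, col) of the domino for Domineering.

PV length from [X.X/OO./..X]: 1 ply

[X.X/OO./..X] O move#1: (0,1):-1/XOX/OO./..X, (1,2):+1/X.X/OOO/..X*, (2,0):-1/X.X/OO./O.X, (2,1):-1/X.X/OO./.OX
[X.X/OOO/..X] end (terminal -1, X#2); searched X.X/OO./..X to 4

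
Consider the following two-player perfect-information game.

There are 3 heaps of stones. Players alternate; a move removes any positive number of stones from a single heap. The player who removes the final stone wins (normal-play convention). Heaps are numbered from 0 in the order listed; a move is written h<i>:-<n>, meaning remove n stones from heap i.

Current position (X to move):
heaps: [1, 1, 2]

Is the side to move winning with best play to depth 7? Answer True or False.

[(1,1,2)] X move#1: h0:-1:-1/(0,1,2), h1:-1:-1/(1,0,2), h2:-1:-1/(1,1,1), h2:-2:+1/(1,1,0)*
[(1,1,0)] O move#2: h0:-1:-1/(0,1,0)*, h1:-1:-1/(1,0,0)
[(0,1,0)] X move#3: h1:-1:+1/(0,0,0)*
[(0,0,0)] end (terminal -1, O#4); searched (1,1,2) to 7

X winning at [(1,1,2)]: True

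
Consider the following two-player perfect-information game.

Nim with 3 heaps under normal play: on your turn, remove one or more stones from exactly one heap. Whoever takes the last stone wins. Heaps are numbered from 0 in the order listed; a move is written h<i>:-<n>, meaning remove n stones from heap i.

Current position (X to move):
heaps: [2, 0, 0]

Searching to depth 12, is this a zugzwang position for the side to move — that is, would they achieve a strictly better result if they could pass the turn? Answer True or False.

[(2,0,0)] X move#1: h0:-1:-1/(1,0,0), h0:-2:+1/(0,0,0)*
[(0,0,0)] end (terminal -1, O#2); searched (2,0,0) to 12
if X skipped the turn, O would face:
~ [(2,0,0)] O move#1: h0:-1:-1/(1,0,0), h0:-2:+1/(0,0,0)*
~ [(0,0,0)] end (terminal -1, X#2); searched (2,0,0) to 12
compare (X): move=+1 vs pass=-1

zugzwang((2,0,0), X) = False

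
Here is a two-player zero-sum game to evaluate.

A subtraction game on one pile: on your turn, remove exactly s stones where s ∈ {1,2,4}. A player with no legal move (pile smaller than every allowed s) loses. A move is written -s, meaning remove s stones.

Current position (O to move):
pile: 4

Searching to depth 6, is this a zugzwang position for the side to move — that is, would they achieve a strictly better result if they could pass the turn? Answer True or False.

zugzwang(4, O) = False

p1 O@[4]: -1[3]+1* -2[2]-1 -4[0]+1
p2 X@[3]: -1[2]-1* -2[1]-1
p3 O@[2]: -1[1]-1 -2[0]+1*
p4 X@[0] terminal -1; root [4] d6
suppose O passes — search the same position with X to move:
pass> p1 X@[4]: -1[3]+1* -2[2]-1 -4[0]+1
pass> p2 O@[3]: -1[2]-1* -2[1]-1
pass> p3 X@[2]: -1[1]-1 -2[0]+1*
pass> p4 O@[0] terminal -1; root [4] d6
for O: play +1, pass -1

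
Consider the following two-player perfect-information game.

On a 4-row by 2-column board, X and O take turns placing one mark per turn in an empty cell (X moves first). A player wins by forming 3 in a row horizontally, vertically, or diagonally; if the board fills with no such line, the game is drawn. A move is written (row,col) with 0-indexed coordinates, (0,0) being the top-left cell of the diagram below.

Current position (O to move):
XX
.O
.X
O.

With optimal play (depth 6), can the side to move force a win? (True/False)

O winning at [XX/.O/.X/O.]: False

[XX/.O/.X/O.] O move#1: (1,0):+0/XX/OO/.X/O.*, (2,0):+0/XX/.O/OX/O., (3,1):+0/XX/.O/.X/OO
[XX/OO/.X/O.] X move#2: (2,0):+0/XX/OO/XX/O.*, (3,1):-1/XX/OO/.X/OX
[XX/OO/XX/O.] O move#3: (3,1):+0/XX/OO/XX/OO*
[XX/OO/XX/OO] end (terminal +0, X#4); searched XX/.O/.X/O. to 6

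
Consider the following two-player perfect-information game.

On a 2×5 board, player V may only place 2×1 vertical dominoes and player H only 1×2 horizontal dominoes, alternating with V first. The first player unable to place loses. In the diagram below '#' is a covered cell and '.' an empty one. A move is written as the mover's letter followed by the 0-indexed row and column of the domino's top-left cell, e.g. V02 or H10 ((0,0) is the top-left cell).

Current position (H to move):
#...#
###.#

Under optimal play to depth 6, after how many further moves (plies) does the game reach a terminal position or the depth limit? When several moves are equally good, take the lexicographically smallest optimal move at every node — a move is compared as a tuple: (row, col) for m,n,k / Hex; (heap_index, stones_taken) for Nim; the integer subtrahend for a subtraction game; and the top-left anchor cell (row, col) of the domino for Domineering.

ply 1, H at #...#/###.# | H01=-1→###.#/###.#; H02=+1→#.###/###.#*
ply 2: #.###/###.# is terminal -1 (V); from #...#/###.# depth 6

PV length from [#...#/###.#]: 1 ply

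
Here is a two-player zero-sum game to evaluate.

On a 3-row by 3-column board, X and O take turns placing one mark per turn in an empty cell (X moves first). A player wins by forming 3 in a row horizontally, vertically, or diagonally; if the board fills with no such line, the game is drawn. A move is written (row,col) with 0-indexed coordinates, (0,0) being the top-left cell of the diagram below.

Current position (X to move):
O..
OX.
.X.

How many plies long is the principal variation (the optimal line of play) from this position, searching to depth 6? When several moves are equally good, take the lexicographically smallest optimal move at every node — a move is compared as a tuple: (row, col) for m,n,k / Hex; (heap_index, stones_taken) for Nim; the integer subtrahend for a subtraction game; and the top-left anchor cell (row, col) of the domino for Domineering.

ply 1, X at O../OX./.X. | (0,1)=+1→OX./OX./.X.*; (0,2)=-1→O.X/OX./.X.; (1,2)=-1→O../OXX/.X.; (2,0)=+1→O../OX./XX.; (2,2)=-1→O../OX./.XX
ply 2: OX./OX./.X. is terminal -1 (O); from O../OX./.X. depth 6

PV length from [O../OX./.X.]: 1 ply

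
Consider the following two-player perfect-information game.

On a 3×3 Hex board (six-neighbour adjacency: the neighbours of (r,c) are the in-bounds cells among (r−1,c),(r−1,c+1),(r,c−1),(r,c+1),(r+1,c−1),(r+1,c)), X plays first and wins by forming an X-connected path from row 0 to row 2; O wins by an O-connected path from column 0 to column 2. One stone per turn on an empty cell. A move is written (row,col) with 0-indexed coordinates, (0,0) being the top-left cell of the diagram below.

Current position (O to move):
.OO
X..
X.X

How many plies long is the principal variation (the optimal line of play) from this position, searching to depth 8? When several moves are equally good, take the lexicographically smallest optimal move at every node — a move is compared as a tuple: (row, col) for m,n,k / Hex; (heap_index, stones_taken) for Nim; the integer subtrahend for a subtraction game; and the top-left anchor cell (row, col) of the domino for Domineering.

[.OO/X../X.X] O move#1: (0,0):+1/OOO/X../X.X*, (1,1):-1/.OO/XO./X.X, (1,2):-1/.OO/X.O/X.X, (2,1):-1/.OO/X../XOX
[OOO/X../X.X] end (terminal -1, X#2); searched .OO/X../X.X to 8

PV length from [.OO/X../X.X]: 1 ply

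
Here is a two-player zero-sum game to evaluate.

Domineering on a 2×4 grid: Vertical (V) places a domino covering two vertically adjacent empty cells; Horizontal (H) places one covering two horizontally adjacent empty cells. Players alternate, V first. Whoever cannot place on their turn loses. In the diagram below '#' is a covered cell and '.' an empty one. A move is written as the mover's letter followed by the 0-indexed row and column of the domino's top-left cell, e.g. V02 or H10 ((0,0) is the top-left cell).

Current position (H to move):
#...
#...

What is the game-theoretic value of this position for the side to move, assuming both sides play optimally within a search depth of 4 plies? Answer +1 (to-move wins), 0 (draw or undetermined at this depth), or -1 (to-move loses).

p1 H@[#.../#...]: H01[###./#...]+1* H02[#.##/#...]+1 H11[#.../###.]+1 H12[#.../#.##]+1
p2 V@[###./#...]: V03[####/#..#]-1*
p3 H@[####/#..#]: H11[####/####]+1*
p4 V@[####/####] terminal -1; root [#.../#...] d4

value(#.../#..., H) = +1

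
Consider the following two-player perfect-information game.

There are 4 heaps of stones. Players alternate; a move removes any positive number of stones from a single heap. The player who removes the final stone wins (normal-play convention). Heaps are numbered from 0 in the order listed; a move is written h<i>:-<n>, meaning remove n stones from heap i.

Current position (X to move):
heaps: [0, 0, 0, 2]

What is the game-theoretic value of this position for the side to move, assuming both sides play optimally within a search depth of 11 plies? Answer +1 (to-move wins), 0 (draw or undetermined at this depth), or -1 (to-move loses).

value((0,0,0,2), X) = +1

[(0,0,0,2)] X move#1: h3:-1:-1/(0,0,0,1), h3:-2:+1/(0,0,0,0)*
[(0,0,0,0)] end (terminal -1, O#2); searched (0,0,0,2) to 11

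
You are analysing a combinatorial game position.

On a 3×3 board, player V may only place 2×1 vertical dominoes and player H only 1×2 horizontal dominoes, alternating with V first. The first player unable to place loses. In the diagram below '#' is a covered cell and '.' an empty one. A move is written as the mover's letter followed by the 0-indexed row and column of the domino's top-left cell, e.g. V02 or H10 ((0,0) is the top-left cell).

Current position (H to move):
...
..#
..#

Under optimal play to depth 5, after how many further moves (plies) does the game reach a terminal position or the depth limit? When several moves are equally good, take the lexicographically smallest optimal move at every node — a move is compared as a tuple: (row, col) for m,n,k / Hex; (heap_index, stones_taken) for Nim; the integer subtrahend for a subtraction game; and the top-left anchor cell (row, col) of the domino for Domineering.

p1 H@[.../..#/..#]: H00[##./..#/..#]-1 H01[.##/..#/..#]-1 H10[.../###/..#]+1* H20[.../..#/###]-1
p2 V@[.../###/..#] terminal -1; root [.../..#/..#] d5

PV length from [.../..#/..#]: 1 ply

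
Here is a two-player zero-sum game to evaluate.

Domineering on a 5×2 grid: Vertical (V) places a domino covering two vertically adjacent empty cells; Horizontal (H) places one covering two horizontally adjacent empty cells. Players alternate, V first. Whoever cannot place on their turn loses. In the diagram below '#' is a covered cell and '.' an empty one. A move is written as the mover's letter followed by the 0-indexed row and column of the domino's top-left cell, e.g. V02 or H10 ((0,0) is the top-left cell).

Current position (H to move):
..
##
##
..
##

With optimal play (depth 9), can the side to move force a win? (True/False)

ply 1, H at ../##/##/../## | H00=+1→##/##/##/../##*; H30=+1→../##/##/##/##
ply 2: ##/##/##/../## is terminal -1 (V); from ../##/##/../## depth 9

H winning at [../##/##/../##]: True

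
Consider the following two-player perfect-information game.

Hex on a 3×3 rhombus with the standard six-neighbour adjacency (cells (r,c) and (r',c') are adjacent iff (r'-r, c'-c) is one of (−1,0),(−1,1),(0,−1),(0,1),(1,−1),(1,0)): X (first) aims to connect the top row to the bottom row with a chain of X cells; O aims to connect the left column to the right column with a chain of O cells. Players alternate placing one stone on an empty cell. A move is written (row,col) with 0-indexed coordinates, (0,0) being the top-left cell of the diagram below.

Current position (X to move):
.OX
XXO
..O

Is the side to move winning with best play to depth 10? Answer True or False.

X winning at [.OX/XXO/..O]: True

[.OX/XXO/..O] X move#1: (0,0):+1/XOX/XXO/..O*, (2,0):+1/.OX/XXO/X.O, (2,1):+1/.OX/XXO/.XO
[XOX/XXO/..O] O move#2: (2,0):-1/XOX/XXO/O.O*, (2,1):-1/XOX/XXO/.OO
[XOX/XXO/O.O] X move#3: (2,1):+1/XOX/XXO/OXO*
[XOX/XXO/OXO] end (terminal -1, O#4); searched .OX/XXO/..O to 10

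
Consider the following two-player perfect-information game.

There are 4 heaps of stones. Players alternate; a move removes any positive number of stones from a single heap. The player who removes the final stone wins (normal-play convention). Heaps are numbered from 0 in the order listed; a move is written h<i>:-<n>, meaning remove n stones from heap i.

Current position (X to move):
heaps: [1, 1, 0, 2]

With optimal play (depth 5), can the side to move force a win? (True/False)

X winning at [(1,1,0,2)]: True

p1 X@[(1,1,0,2)]: h0:-1[(0,1,0,2)]-1 h1:-1[(1,0,0,2)]-1 h3:-1[(1,1,0,1)]-1 h3:-2[(1,1,0,0)]+1*
p2 O@[(1,1,0,0)]: h0:-1[(0,1,0,0)]-1* h1:-1[(1,0,0,0)]-1
p3 X@[(0,1,0,0)]: h1:-1[(0,0,0,0)]+1*
p4 O@[(0,0,0,0)] terminal -1; root [(1,1,0,2)] d5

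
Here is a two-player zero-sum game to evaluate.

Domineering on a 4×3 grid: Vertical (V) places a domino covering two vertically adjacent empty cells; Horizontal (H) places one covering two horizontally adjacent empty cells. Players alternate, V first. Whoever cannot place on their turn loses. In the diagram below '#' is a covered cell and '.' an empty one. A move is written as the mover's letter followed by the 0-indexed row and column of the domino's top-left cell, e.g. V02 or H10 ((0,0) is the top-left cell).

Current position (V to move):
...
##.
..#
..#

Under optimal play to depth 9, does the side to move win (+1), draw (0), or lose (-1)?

[.../##./..#/..#] V move#1: V02:-1/..#/###/..#/..#, V20:+1/.../##./#.#/#.#*, V21:+1/.../##./.##/.##
[.../##./#.#/#.#] H move#2: H00:-1/##./##./#.#/#.#*, H01:-1/.##/##./#.#/#.#
[##./##./#.#/#.#] V move#3: V02:+1/###/###/#.#/#.#*, V21:+1/##./##./###/###
[###/###/#.#/#.#] end (terminal -1, H#4); searched .../##./..#/..# to 9

value(.../##./..#/..#, V) = +1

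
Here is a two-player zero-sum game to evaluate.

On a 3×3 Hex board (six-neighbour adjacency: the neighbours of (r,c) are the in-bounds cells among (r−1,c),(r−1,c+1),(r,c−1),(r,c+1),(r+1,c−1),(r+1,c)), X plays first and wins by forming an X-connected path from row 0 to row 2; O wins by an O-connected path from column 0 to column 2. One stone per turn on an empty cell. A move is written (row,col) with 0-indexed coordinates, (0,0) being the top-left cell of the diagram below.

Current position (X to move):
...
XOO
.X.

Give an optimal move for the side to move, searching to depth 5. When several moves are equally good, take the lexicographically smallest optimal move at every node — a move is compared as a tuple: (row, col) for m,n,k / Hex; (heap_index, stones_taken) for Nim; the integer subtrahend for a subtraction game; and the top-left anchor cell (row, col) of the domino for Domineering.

X's best at [.../XOO/.X.]: (2,0)

ply 1, X at .../XOO/.X. | (0,0)=-1→X../XOO/.X.; (0,1)=-1→.X./XOO/.X.; (0,2)=-1→..X/XOO/.X.; (2,0)=+1→.../XOO/XX.*; (2,2)=-1→.../XOO/.XX
ply 2, O at .../XOO/XX. | (0,0)=-1→O../XOO/XX.*; (0,1)=-1→.O./XOO/XX.; (0,2)=-1→..O/XOO/XX.; (2,2)=-1→.../XOO/XXO
ply 3, X at O../XOO/XX. | (0,1)=+1→OX./XOO/XX.*; (0,2)=-1→O.X/XOO/XX.; (2,2)=-1→O../XOO/XXX
ply 4: OX./XOO/XX. is terminal -1 (O); from .../XOO/.X. depth 5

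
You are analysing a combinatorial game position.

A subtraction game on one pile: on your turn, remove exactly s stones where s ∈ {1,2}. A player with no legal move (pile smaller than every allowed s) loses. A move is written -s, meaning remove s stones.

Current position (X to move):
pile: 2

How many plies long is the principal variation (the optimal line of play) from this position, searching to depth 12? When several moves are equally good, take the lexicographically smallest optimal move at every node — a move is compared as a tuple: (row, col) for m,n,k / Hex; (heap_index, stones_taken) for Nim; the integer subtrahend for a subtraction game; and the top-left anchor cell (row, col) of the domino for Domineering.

PV length from [2]: 1 ply

ply 1, X at 2 | -1=-1→1; -2=+1→0*
ply 2: 0 is terminal -1 (O); from 2 depth 12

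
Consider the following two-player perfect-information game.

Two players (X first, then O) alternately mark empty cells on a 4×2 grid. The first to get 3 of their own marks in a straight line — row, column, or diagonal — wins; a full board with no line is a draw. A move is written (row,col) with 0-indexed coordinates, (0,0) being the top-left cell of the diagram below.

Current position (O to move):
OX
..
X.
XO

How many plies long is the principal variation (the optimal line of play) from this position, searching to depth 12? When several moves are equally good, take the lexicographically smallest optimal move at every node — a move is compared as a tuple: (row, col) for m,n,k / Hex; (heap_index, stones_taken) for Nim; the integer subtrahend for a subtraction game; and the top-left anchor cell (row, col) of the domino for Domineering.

p1 O@[OX/../X./XO]: (1,0)[OX/O./X./XO]+0* (1,1)[OX/.O/X./XO]-1 (2,1)[OX/../XO/XO]-1
p2 X@[OX/O./X./XO]: (1,1)[OX/OX/X./XO]+0* (2,1)[OX/O./XX/XO]+0
p3 O@[OX/OX/X./XO]: (2,1)[OX/OX/XO/XO]+0*
p4 X@[OX/OX/XO/XO] terminal +0; root [OX/../X./XO] d12

PV length from [OX/../X./XO]: 3 plies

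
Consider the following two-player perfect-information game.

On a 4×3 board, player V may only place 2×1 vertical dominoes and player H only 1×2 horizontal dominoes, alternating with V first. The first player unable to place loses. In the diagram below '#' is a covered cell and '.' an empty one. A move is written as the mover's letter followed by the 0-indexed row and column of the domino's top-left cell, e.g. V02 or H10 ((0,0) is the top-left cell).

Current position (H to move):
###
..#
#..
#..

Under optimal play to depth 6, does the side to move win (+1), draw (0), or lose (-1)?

ply 1, H at ###/..#/#../#.. | H10=-1→###/###/#../#..; H21=+1→###/..#/###/#..*; H31=-1→###/..#/#../###
ply 2: ###/..#/###/#.. is terminal -1 (V); from ###/..#/#../#.. depth 6

value(###/..#/#../#.., H) = +1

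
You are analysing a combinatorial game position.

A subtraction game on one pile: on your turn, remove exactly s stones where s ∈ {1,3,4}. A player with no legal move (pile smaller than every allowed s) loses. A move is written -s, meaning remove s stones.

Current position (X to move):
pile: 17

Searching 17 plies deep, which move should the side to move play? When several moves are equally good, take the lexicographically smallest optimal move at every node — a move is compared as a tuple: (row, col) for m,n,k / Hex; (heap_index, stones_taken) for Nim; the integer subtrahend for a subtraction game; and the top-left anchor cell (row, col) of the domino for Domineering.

X's best at [17]: -1

[17] X move#1: -1:+1/16*, -3:+1/14, -4:-1/13
[16] O move#2: -1:-1/15*, -3:-1/13, -4:-1/12
[15] X move#3: -1:+1/14*, -3:-1/12, -4:-1/11
[14] O move#4: -1:-1/13*, -3:-1/11, -4:-1/10
[13] X move#5: -1:-1/12, -3:-1/10, -4:+1/9*
[9] O move#6: -1:-1/8*, -3:-1/6, -4:-1/5
[8] X move#7: -1:+1/7*, -3:-1/5, -4:-1/4
[7] O move#8: -1:-1/6*, -3:-1/4, -4:-1/3
[6] X move#9: -1:-1/5, -3:-1/3, -4:+1/2*
[2] O move#10: -1:-1/1*
[1] X move#11: -1:+1/0*
[0] end (terminal -1, O#12); searched 17 to 17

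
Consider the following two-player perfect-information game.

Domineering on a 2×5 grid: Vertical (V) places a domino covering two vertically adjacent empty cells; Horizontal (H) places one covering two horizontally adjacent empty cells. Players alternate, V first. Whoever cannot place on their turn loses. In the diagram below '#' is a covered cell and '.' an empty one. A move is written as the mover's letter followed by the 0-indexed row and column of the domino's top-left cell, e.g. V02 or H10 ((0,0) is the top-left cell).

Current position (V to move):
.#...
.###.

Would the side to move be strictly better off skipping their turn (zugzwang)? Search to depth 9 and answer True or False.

zugzwang(.#.../.###., V) = False

ply 1, V at .#.../.###. | V00=-1→##.../####.; V04=+1→.#..#/.####*
ply 2, H at .#..#/.#### | H02=-1→.####/.####*
ply 3, V at .####/.#### | V00=+1→#####/#####*
ply 4: #####/##### is terminal -1 (H); from .#.../.###. depth 9
if V skipped the turn, H would face:
~ ply 1, H at .#.../.###. | H02=-1→.###./.###.*; H03=-1→.#.##/.###.
~ ply 2, V at .###./.###. | V00=+1→####./####.*; V04=+1→.####/.####
~ ply 3: ####./####. is terminal -1 (H); from .#.../.###. depth 9
compare (V): move=+1 vs pass=+1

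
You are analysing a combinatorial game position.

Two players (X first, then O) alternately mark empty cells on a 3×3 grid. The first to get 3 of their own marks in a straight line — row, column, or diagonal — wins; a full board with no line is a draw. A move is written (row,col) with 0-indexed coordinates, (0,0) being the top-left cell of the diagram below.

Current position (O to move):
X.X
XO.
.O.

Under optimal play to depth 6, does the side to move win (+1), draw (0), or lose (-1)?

value(X.X/XO./.O., O) = +1

ply 1, O at X.X/XO./.O. | (0,1)=+1→XOX/XO./.O.*; (1,2)=-1→X.X/XOO/.O.; (2,0)=-1→X.X/XO./OO.; (2,2)=-1→X.X/XO./.OO
ply 2: XOX/XO./.O. is terminal -1 (X); from X.X/XO./.O. depth 6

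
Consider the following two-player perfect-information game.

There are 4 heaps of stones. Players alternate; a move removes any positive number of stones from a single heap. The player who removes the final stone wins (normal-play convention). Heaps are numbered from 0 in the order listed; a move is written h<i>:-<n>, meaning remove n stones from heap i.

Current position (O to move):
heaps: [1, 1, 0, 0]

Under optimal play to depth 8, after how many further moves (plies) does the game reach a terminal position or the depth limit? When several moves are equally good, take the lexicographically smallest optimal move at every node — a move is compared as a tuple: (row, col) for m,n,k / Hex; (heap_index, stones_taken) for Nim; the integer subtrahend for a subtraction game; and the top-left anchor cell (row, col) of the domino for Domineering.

PV length from [(1,1,0,0)]: 2 plies

p1 O@[(1,1,0,0)]: h0:-1[(0,1,0,0)]-1* h1:-1[(1,0,0,0)]-1
p2 X@[(0,1,0,0)]: h1:-1[(0,0,0,0)]+1*
p3 O@[(0,0,0,0)] terminal -1; root [(1,1,0,0)] d8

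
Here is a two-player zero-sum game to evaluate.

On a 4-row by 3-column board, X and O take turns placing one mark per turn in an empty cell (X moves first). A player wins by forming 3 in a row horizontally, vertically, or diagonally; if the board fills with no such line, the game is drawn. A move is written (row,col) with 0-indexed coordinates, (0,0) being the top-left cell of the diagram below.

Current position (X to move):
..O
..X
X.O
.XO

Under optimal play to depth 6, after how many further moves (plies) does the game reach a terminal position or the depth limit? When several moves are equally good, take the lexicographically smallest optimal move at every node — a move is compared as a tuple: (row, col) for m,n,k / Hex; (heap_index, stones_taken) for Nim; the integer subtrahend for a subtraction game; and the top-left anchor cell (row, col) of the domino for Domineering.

PV length from [..O/..X/X.O/.XO]: 3 plies

[..O/..X/X.O/.XO] X move#1: (0,0):+1/X.O/..X/X.O/.XO*, (0,1):+0/.XO/..X/X.O/.XO, (1,0):+1/..O/X.X/X.O/.XO, (1,1):+1/..O/.XX/X.O/.XO, (2,1):+1/..O/..X/XXO/.XO, (3,0):+1/..O/..X/X.O/XXO
[X.O/..X/X.O/.XO] O move#2: (0,1):-1/XOO/..X/X.O/.XO*, (1,0):-1/X.O/O.X/X.O/.XO, (1,1):-1/X.O/.OX/X.O/.XO, (2,1):-1/X.O/..X/XOO/.XO, (3,0):-1/X.O/..X/X.O/OXO
[XOO/..X/X.O/.XO] X move#3: (1,0):+1/XOO/X.X/X.O/.XO*, (1,1):+1/XOO/.XX/X.O/.XO, (2,1):+1/XOO/..X/XXO/.XO, (3,0):+1/XOO/..X/X.O/XXO
[XOO/X.X/X.O/.XO] end (terminal -1, O#4); searched ..O/..X/X.O/.XO to 6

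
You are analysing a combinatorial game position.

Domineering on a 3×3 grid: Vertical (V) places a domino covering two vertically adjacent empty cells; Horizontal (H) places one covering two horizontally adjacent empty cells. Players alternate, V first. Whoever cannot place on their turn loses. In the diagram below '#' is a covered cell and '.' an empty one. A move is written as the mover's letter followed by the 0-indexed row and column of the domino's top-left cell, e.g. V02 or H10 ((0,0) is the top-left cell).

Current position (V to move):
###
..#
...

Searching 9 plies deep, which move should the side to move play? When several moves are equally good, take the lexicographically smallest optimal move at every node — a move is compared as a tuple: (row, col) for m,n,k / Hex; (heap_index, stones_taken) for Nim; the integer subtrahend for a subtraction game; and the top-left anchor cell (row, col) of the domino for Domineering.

V's best at [###/..#/...]: V11

[###/..#/...] V move#1: V10:-1/###/#.#/#.., V11:+1/###/.##/.#.*
[###/.##/.#.] end (terminal -1, H#2); searched ###/..#/... to 9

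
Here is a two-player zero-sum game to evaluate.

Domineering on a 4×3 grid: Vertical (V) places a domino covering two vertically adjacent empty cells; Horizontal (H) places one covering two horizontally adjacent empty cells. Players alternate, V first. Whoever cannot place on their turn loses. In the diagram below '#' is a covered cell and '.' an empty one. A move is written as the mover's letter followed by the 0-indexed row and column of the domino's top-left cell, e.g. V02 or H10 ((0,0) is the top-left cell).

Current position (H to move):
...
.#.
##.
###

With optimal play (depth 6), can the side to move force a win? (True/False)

H winning at [.../.#./##./###]: False

ply 1, H at .../.#./##./### | H00=-1→##./.#./##./###*; H01=-1→.##/.#./##./###
ply 2, V at ##./.#./##./### | V02=+1→###/.##/##./###*; V12=+1→##./.##/###/###
ply 3: ###/.##/##./### is terminal -1 (H); from .../.#./##./### depth 6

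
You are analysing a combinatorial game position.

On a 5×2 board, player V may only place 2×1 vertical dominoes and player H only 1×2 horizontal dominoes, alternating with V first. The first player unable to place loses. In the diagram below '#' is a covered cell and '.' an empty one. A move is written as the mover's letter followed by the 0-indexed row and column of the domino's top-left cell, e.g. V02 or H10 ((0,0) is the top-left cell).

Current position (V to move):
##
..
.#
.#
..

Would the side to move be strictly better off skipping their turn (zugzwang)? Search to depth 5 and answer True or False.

zugzwang(##/../.#/.#/.., V) = True

ply 1, V at ##/../.#/.#/.. | V10=-1→##/#./##/.#/..*; V20=-1→##/../##/##/..; V30=-1→##/../.#/##/#.
ply 2, H at ##/#./##/.#/.. | H40=+1→##/#./##/.#/##*
ply 3: ##/#./##/.#/## is terminal -1 (V); from ##/../.#/.#/.. depth 5
suppose V passes — search the same position with H to move:
pass> ply 1, H at ##/../.#/.#/.. | H10=-1→##/##/.#/.#/..*; H40=-1→##/../.#/.#/##
pass> ply 2, V at ##/##/.#/.#/.. | V20=-1→##/##/##/##/..; V30=+1→##/##/.#/##/#.*
pass> ply 3: ##/##/.#/##/#. is terminal -1 (H); from ##/../.#/.#/.. depth 5
for V: play -1, pass +1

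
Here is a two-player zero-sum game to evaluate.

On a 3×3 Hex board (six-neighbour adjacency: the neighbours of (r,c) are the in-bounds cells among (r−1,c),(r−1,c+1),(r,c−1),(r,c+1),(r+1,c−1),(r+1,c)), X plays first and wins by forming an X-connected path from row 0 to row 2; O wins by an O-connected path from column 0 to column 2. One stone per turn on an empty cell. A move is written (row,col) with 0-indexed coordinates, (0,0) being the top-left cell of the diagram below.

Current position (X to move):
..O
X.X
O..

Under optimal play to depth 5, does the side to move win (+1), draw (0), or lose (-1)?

ply 1, X at ..O/X.X/O.. | (0,0)=-1→X.O/X.X/O..; (0,1)=-1→.XO/X.X/O..; (1,1)=+1→..O/XXX/O..*; (2,1)=-1→..O/X.X/OX.; (2,2)=-1→..O/X.X/O.X
ply 2, O at ..O/XXX/O.. | (0,0)=-1→O.O/XXX/O..*; (0,1)=-1→.OO/XXX/O..; (2,1)=-1→..O/XXX/OO.; (2,2)=-1→..O/XXX/O.O
ply 3, X at O.O/XXX/O.. | (0,1)=+1→OXO/XXX/O..*; (2,1)=-1→O.O/XXX/OX.; (2,2)=-1→O.O/XXX/O.X
ply 4, O at OXO/XXX/O.. | (2,1)=-1→OXO/XXX/OO.*; (2,2)=-1→OXO/XXX/O.O
ply 5, X at OXO/XXX/OO. | (2,2)=+1→OXO/XXX/OOX*
ply 6: OXO/XXX/OOX is terminal -1 (O); from ..O/X.X/O.. depth 5

value(..O/X.X/O.., X) = +1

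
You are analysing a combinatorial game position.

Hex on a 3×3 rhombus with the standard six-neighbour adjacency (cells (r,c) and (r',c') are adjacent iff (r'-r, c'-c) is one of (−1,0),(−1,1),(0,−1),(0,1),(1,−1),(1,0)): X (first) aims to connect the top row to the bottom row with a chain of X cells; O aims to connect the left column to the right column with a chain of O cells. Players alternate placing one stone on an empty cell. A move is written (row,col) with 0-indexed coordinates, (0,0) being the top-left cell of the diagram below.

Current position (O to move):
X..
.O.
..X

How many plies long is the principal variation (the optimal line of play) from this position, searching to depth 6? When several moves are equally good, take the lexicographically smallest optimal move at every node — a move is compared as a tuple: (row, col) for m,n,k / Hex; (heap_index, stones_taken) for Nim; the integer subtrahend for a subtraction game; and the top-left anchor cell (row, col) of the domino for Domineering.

PV length from [X../.O./..X]: 5 plies

p1 O@[X../.O./..X]: (0,1)[XO./.O./..X]+1* (0,2)[X.O/.O./..X]+1 (1,0)[X../OO./..X]+1 (1,2)[X../.OO/..X]+1 (2,0)[X../.O./O.X]+1 (2,1)[X../.O./.OX]+1
p2 X@[XO./.O./..X]: (0,2)[XOX/.O./..X]-1* (1,0)[XO./XO./..X]-1 (1,2)[XO./.OX/..X]-1 (2,0)[XO./.O./X.X]-1 (2,1)[XO./.O./.XX]-1
p3 O@[XOX/.O./..X]: (1,0)[XOX/OO./..X]-1 (1,2)[XOX/.OO/..X]+1* (2,0)[XOX/.O./O.X]-1 (2,1)[XOX/.O./.OX]-1
p4 X@[XOX/.OO/..X]: (1,0)[XOX/XOO/..X]-1* (2,0)[XOX/.OO/X.X]-1 (2,1)[XOX/.OO/.XX]-1
p5 O@[XOX/XOO/..X]: (2,0)[XOX/XOO/O.X]+1* (2,1)[XOX/XOO/.OX]-1
p6 X@[XOX/XOO/O.X] terminal -1; root [X../.O./..X] d6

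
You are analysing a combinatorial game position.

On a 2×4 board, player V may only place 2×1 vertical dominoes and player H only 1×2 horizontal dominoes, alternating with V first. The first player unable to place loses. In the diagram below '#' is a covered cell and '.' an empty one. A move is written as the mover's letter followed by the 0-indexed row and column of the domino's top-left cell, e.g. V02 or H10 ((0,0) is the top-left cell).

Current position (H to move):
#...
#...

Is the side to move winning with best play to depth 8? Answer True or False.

H winning at [#.../#...]: True

ply 1, H at #.../#... | H01=+1→###./#...*; H02=+1→#.##/#...; H11=+1→#.../###.; H12=+1→#.../#.##
ply 2, V at ###./#... | V03=-1→####/#..#*
ply 3, H at ####/#..# | H11=+1→####/####*
ply 4: ####/#### is terminal -1 (V); from #.../#... depth 8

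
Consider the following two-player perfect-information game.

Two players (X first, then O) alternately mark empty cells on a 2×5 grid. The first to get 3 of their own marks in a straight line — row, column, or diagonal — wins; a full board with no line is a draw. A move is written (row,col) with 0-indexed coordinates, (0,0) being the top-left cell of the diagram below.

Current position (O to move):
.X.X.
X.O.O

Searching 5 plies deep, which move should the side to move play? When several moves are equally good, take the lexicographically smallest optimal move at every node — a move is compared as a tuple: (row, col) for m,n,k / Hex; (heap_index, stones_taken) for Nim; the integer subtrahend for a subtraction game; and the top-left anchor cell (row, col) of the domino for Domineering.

O's best at [.X.X./X.O.O]: (1,3)

ply 1, O at .X.X./X.O.O | (0,0)=-1→OX.X./X.O.O; (0,2)=+0→.XOX./X.O.O; (0,4)=-1→.X.XO/X.O.O; (1,1)=-1→.X.X./XOO.O; (1,3)=+1→.X.X./X.OOO*
ply 2: .X.X./X.OOO is terminal -1 (X); from .X.X./X.O.O depth 5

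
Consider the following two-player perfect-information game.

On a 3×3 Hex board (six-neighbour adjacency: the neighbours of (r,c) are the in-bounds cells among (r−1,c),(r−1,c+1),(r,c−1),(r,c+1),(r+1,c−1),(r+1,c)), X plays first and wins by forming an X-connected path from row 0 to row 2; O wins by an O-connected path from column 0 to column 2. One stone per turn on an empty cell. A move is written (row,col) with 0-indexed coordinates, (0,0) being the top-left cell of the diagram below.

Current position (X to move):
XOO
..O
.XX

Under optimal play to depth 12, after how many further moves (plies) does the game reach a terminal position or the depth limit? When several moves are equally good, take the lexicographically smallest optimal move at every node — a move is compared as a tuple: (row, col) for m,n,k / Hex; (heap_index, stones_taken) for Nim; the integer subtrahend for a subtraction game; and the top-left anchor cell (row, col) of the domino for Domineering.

[XOO/..O/.XX] X move#1: (1,0):+1/XOO/X.O/.XX*, (1,1):-1/XOO/.XO/.XX, (2,0):-1/XOO/..O/XXX
[XOO/X.O/.XX] O move#2: (1,1):-1/XOO/XOO/.XX*, (2,0):-1/XOO/X.O/OXX
[XOO/XOO/.XX] X move#3: (2,0):+1/XOO/XOO/XXX*
[XOO/XOO/XXX] end (terminal -1, O#4); searched XOO/..O/.XX to 12

PV length from [XOO/..O/.XX]: 3 plies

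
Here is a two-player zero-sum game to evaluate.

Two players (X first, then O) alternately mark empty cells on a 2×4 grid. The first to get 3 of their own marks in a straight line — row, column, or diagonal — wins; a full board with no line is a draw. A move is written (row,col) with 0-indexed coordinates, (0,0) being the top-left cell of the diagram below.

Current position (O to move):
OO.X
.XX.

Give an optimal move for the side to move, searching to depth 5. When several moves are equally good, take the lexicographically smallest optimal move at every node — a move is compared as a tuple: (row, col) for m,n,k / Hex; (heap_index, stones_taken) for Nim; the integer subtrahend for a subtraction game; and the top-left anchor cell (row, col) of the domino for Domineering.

[OO.X/.XX.] O move#1: (0,2):+1/OOOX/.XX.*, (1,0):-1/OO.X/OXX., (1,3):-1/OO.X/.XXO
[OOOX/.XX.] end (terminal -1, X#2); searched OO.X/.XX. to 5

O's best at [OO.X/.XX.]: (0,2)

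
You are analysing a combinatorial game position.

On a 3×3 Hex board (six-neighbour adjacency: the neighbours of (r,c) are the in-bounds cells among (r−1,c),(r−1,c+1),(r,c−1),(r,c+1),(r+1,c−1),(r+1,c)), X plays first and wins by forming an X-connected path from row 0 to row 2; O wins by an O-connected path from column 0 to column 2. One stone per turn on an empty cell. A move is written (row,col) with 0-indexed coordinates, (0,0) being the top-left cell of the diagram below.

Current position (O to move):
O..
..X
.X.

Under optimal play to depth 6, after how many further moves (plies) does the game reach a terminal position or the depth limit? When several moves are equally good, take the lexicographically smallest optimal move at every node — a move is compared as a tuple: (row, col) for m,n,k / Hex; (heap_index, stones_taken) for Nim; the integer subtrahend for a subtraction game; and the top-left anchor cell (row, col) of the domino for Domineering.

p1 O@[O../..X/.X.]: (0,1)[OO./..X/.X.]-1 (0,2)[O.O/..X/.X.]+1* (1,0)[O../O.X/.X.]-1 (1,1)[O../.OX/.X.]-1 (2,0)[O../..X/OX.]-1 (2,2)[O../..X/.XO]-1
p2 X@[O.O/..X/.X.]: (0,1)[OXO/..X/.X.]-1* (1,0)[O.O/X.X/.X.]-1 (1,1)[O.O/.XX/.X.]-1 (2,0)[O.O/..X/XX.]-1 (2,2)[O.O/..X/.XX]-1
p3 O@[OXO/..X/.X.]: (1,0)[OXO/O.X/.X.]-1 (1,1)[OXO/.OX/.X.]+1* (2,0)[OXO/..X/OX.]-1 (2,2)[OXO/..X/.XO]-1
p4 X@[OXO/.OX/.X.]: (1,0)[OXO/XOX/.X.]-1* (2,0)[OXO/.OX/XX.]-1 (2,2)[OXO/.OX/.XX]-1
p5 O@[OXO/XOX/.X.]: (2,0)[OXO/XOX/OX.]+1* (2,2)[OXO/XOX/.XO]-1
p6 X@[OXO/XOX/OX.] terminal -1; root [O../..X/.X.] d6

PV length from [O../..X/.X.]: 5 plies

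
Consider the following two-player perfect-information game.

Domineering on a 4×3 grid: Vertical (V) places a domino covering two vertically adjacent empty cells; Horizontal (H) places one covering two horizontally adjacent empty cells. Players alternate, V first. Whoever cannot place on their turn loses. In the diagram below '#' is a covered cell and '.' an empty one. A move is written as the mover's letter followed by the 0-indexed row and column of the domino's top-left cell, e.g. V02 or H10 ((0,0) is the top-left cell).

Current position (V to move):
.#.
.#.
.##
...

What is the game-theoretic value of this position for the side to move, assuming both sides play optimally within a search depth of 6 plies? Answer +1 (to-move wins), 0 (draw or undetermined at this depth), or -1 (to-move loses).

[.#./.#./.##/...] V move#1: V00:+1/##./##./.##/...*, V02:+1/.##/.##/.##/..., V10:+1/.#./##./###/..., V20:+1/.#./.#./###/#..
[##./##./.##/...] H move#2: H30:-1/##./##./.##/##.*, H31:-1/##./##./.##/.##
[##./##./.##/##.] V move#3: V02:+1/###/###/.##/##.*
[###/###/.##/##.] end (terminal -1, H#4); searched .#./.#./.##/... to 6

value(.#./.#./.##/..., V) = +1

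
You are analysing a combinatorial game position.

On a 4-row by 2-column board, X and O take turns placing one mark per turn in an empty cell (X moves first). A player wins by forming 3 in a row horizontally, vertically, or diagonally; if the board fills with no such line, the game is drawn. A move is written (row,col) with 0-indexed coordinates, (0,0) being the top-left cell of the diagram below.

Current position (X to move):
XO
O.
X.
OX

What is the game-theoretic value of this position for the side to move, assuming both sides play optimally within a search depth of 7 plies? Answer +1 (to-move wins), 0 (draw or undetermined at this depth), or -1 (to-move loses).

value(XO/O./X./OX, X) = 0

ply 1, X at XO/O./X./OX | (1,1)=+0→XO/OX/X./OX*; (2,1)=+0→XO/O./XX/OX
ply 2, O at XO/OX/X./OX | (2,1)=+0→XO/OX/XO/OX*
ply 3: XO/OX/XO/OX is terminal +0 (X); from XO/O./X./OX depth 7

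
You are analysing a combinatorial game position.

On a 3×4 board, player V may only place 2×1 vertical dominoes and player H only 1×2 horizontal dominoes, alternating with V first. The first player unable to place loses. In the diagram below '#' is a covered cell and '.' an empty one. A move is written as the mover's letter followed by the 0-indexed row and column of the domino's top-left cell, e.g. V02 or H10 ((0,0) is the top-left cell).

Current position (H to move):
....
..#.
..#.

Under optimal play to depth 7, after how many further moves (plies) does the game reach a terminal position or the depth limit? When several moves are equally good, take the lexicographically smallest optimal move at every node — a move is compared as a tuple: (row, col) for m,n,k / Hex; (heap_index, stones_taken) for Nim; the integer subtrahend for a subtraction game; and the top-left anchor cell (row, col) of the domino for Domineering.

PV length from [..../..#./..#.]: 3 plies

[..../..#./..#.] H move#1: H00:-1/##../..#./..#., H01:-1/.##./..#./..#., H02:-1/..##/..#./..#., H10:+1/..../###./..#.*, H20:-1/..../..#./###.
[..../###./..#.] V move#2: V03:-1/...#/####/..#.*, V13:-1/..../####/..##
[...#/####/..#.] H move#3: H00:+1/##.#/####/..#.*, H01:+1/.###/####/..#., H20:+1/...#/####/###.
[##.#/####/..#.] end (terminal -1, V#4); searched ..../..#./..#. to 7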